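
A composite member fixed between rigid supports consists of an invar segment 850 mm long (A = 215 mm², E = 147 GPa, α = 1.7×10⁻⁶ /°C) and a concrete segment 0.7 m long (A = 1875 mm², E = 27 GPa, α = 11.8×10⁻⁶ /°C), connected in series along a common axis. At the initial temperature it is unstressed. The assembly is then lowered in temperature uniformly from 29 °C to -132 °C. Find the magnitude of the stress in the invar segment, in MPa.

σ ≈ 178 MPa (tensile)

With the walls removed the bar would change length by δ_free = Σ αᵢΔT Lᵢ = 1.7×10⁻⁶×161×850 + 11.8×10⁻⁶×161×700 = 1.563 mm.
The rigid supports impose zero overall length change; the single axial force P common to all segments must satisfy P Σ Lᵢ/(AᵢEᵢ) = δ_free.
The series flexibility is Σ Lᵢ/(AᵢEᵢ) = 850/(215×147×10³) + 700/(1875×27×10³) = 4.072×10⁻⁵ mm/N.
So P = 1.563 / 4.072×10⁻⁵ = 38.37 kN, tensile.
σ_{invar} = P / A = 38370 / 215 = 178.5 MPa.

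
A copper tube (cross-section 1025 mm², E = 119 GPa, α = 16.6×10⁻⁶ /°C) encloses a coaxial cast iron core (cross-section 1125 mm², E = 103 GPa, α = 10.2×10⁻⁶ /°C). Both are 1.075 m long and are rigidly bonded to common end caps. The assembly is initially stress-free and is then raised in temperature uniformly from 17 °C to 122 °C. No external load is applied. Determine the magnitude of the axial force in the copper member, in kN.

P ≈ 39.9 kN (compressive in the copper)

Both members must finish at the same length. With the larger α, the copper tends to over-expand; the plates restrain it, putting the copper in compression and the cast iron in tension. With no external load the two internal forces are equal and opposite, magnitude P.
Compatibility of the two members (thermal + elastic change equal): (α₁ − α₂)ΔT = P·[1/(A₁E₁) + 1/(A₂E₂)].
|α₁ − α₂|·ΔT = 6.4×10⁻⁶ × 105 = 0.000672.
1/(A₁E₁) + 1/(A₂E₂) = 1/(1025×119×10³) + 1/(1125×103×10³) = 1.683×10⁻⁸ N⁻¹.
P = 0.000672 / 1.683×10⁻⁸ = 39930 N = 39.93 kN.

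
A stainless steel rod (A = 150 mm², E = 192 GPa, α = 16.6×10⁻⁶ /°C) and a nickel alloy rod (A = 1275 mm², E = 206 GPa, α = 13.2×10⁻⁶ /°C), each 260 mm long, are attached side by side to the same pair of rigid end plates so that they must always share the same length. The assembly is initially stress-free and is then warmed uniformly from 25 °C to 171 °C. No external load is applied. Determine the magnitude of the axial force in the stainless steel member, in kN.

P ≈ 12.9 kN (compressive in the stainless steel)

Both members must finish at the same length. With the larger α, the stainless steel tends to over-expand; the plates restrain it, putting the stainless steel in compression and the nickel alloy in tension. With no external load the two internal forces are equal and opposite, magnitude P.
Equating the net (thermal + elastic) strains gives |α₁ − α₂|·ΔT = P·[1/(A₁E₁) + 1/(A₂E₂)].
|α₁ − α₂|·ΔT = 3.4×10⁻⁶ × 146 = 0.0004964.
1/(A₁E₁) + 1/(A₂E₂) = 1/(150×192×10³) + 1/(1275×206×10³) = 3.853×10⁻⁸ N⁻¹.
So P = 0.0004964 / 3.853×10⁻⁸ = 12.88 kN.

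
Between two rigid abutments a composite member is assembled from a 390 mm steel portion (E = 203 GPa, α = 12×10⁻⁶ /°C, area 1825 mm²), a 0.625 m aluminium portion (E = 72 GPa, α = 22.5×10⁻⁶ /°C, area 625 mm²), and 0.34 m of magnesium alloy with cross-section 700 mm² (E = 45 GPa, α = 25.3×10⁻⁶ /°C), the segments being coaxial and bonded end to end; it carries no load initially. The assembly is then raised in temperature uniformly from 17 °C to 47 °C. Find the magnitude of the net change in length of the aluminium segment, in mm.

|ΔL| ≈ 0.0208 mm

Free thermal expansion of the whole bar: Σ αᵢΔT Lᵢ = 12×10⁻⁶×30×390 + 22.5×10⁻⁶×30×625 + 25.3×10⁻⁶×30×340 = 0.8203 mm.
The walls prevent any net length change, so an axial force P (same in every segment) develops. Compatibility: P · Σ Lᵢ/(AᵢEᵢ) = δ_free.
The series flexibility is Σ Lᵢ/(AᵢEᵢ) = 390/(1825×203×10³) + 625/(625×72×10³) + 340/(700×45×10³) = 2.574×10⁻⁵ mm/N.
P = 0.8203 / 2.574×10⁻⁵ = 31880 N = 31.88 kN, compressive.
For the aluminium segment, free thermal change = 22.5×10⁻⁶×30×625 = 0.4219 mm and elastic change from P = 31880×625/(625×72×10³) = 0.4427 mm; these oppose, so the net change is 0.0208 mm (segment shortens).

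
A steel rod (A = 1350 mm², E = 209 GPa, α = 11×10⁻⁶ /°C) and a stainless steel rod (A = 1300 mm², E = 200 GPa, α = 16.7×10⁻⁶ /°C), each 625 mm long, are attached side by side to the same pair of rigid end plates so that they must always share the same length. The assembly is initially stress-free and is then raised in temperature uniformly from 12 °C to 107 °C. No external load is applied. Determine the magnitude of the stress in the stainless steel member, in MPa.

σ ≈ 56.4 MPa (compressive)

Both members must finish at the same length. With the larger α, the stainless steel tends to over-expand; the plates restrain it, putting the stainless steel in compression and the steel in tension. With no external load the two internal forces are equal and opposite, magnitude P.
Setting the final lengths equal and cancelling L: (α₁ − α₂)ΔT = P/(A₁E₁) + P/(A₂E₂).
|α₁ − α₂|·ΔT = 5.7×10⁻⁶ × 95 = 0.0005415.
1/(A₁E₁) + 1/(A₂E₂) = 1/(1350×209×10³) + 1/(1300×200×10³) = 7.39×10⁻⁹ N⁻¹.
So P = 0.0005415 / 7.39×10⁻⁹ = 73.27 kN.
σ_{stainless steel} = P/A₂ = 73270/1300 = 56.36 MPa, compressive.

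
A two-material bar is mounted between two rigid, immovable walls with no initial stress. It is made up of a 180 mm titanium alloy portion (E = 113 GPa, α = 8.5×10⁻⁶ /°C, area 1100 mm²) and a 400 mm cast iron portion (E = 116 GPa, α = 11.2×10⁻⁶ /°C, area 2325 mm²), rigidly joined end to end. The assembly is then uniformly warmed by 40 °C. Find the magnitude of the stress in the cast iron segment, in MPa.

Free thermal expansion of the whole bar: Σ αᵢΔT Lᵢ = 8.5×10⁻⁶×40×180 + 11.2×10⁻⁶×40×400 = 0.2404 mm.
The rigid supports impose zero overall length change; the single axial force P common to all segments must satisfy P Σ Lᵢ/(AᵢEᵢ) = δ_free.
Σ Lᵢ/(AᵢEᵢ) = 180/(1100×113×10³) + 400/(2325×116×10³) = 2.931×10⁻⁶ mm/N.
So P = 0.2404 / 2.931×10⁻⁶ = 82.01 kN, compressive.
σ_{cast iron} = P / A = 82010 / 2325 = 35.27 MPa.

σ ≈ 35.3 MPa (compressive)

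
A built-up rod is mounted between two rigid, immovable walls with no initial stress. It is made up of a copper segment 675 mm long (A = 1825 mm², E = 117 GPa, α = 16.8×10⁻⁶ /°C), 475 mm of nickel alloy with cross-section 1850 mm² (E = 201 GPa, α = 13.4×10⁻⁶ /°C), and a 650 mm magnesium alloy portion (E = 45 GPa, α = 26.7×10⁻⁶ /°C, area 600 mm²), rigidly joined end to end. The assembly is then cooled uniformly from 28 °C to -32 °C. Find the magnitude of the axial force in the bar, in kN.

P ≈ 73.8 kN (tensile)

With the walls removed the bar would change length by δ_free = Σ αᵢΔT Lᵢ = 16.8×10⁻⁶×60×675 + 13.4×10⁻⁶×60×475 + 26.7×10⁻⁶×60×650 = 2.104 mm.
The walls prevent any net length change, so an axial force P (same in every segment) develops. Compatibility: P · Σ Lᵢ/(AᵢEᵢ) = δ_free.
The series flexibility is Σ Lᵢ/(AᵢEᵢ) = 675/(1825×117×10³) + 475/(1850×201×10³) + 650/(600×45×10³) = 2.851×10⁻⁵ mm/N.
P = 2.104 / 2.851×10⁻⁵ = 73780 N = 73.78 kN, tensile.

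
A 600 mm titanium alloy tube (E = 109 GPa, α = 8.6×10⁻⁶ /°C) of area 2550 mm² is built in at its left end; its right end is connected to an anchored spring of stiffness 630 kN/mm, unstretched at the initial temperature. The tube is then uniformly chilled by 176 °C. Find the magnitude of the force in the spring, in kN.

Free thermal contraction: δ_free = αΔT L = 8.6×10⁻⁶ × 176 × 600 = 0.9082 mm.
With a force P in the spring, the elastic change of the tube is PL/(AE) and that of the spring is P/k; compatibility requires their sum to equal δ_free.
So P = δ_free / [L/(AE) + 1/k] = 0.9082 / [ 600/(2550×109×10³) + 1/(630×10³) ].
P = 0.9082 / 3.746×10⁻⁶ = 242400 N.

P ≈ 242 kN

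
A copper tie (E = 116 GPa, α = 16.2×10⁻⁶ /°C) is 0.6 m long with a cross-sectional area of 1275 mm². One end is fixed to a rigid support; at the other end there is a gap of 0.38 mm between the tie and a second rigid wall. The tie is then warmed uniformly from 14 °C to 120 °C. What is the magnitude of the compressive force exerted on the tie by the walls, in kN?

P ≈ 160 kN

If the wall were absent the tie would grow by αΔT L = 16.2×10⁻⁶ × 106 × 600 = 1.03 mm.
This exceeds the 0.38 mm gap, so the wall pushes back. The portion of expansion that must be recovered elastically is δ_free − gap = 1.03 − 0.38 = 0.6503 mm.
Compatibility: PL/(AE) = 0.6503 mm, so σ = P/A = E × (0.6503/600) = 125.7 MPa.
Force on the wall = σA = 125.7 × 1275 mm² = 160.3 kN.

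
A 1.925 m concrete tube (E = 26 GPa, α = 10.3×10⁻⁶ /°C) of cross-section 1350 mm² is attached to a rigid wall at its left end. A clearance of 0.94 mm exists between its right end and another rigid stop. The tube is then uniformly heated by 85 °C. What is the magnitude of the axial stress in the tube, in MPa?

Free thermal elongation = αΔT L = 10.3×10⁻⁶ × 85 × 1925 = 1.685 mm.
The gap closes (δ_free > 0.94 mm) and the wall then resists a further 1.685 − 0.94 = 0.7453 mm of expansion.
Compatibility: PL/(AE) = 0.7453 mm, so σ = P/A = E × (0.7453/1925) = 10.07 MPa.

σ ≈ 10.1 MPa (compressive)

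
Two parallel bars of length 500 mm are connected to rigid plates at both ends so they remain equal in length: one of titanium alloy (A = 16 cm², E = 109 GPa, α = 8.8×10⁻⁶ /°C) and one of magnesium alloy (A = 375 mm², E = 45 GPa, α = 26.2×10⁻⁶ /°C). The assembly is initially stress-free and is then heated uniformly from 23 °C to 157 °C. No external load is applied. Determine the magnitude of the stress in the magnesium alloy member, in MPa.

σ ≈ 95.7 MPa (compressive)

Both members must finish at the same length. With the larger α, the magnesium alloy tends to over-expand; the plates restrain it, putting the magnesium alloy in compression and the titanium alloy in tension. With no external load the two internal forces are equal and opposite, magnitude P.
Equating the net (thermal + elastic) strains gives |α₁ − α₂|·ΔT = P·[1/(A₁E₁) + 1/(A₂E₂)].
|α₁ − α₂|·ΔT = 17.4×10⁻⁶ × 134 = 0.002332.
1/(A₁E₁) + 1/(A₂E₂) = 1/(1600×109×10³) + 1/(375×45×10³) = 6.499×10⁻⁸ N⁻¹.
P = 0.002332 / 6.499×10⁻⁸ = 35870 N = 35.87 kN.
σ_{magnesium alloy} = P/A₂ = 35870/375 = 95.67 MPa, compressive.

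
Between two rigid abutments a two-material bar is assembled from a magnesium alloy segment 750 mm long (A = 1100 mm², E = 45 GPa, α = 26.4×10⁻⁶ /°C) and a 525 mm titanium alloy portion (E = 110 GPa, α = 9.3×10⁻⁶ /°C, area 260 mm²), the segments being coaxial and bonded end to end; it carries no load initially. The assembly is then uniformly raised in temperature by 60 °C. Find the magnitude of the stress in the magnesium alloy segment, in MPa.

σ ≈ 40.2 MPa (compressive)

Free thermal expansion of the whole bar: Σ αᵢΔT Lᵢ = 26.4×10⁻⁶×60×750 + 9.3×10⁻⁶×60×525 = 1.481 mm.
The walls prevent any net length change, so an axial force P (same in every segment) develops. Compatibility: P · Σ Lᵢ/(AᵢEᵢ) = δ_free.
Σ Lᵢ/(AᵢEᵢ) = 750/(1100×45×10³) + 525/(260×110×10³) = 3.351×10⁻⁵ mm/N.
So P = 1.481 / 3.351×10⁻⁵ = 44.2 kN, compressive.
σ_{magnesium alloy} = P / A = 44200 / 1100 = 40.18 MPa.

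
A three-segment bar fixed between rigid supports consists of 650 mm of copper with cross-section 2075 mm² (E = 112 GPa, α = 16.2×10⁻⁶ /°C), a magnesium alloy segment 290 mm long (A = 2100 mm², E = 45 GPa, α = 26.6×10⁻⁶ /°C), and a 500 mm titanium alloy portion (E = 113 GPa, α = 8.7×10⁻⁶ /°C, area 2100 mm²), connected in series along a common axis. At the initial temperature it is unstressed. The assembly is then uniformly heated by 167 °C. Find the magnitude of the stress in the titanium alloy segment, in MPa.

Free thermal expansion of the whole bar: Σ αᵢΔT Lᵢ = 16.2×10⁻⁶×167×650 + 26.6×10⁻⁶×167×290 + 8.7×10⁻⁶×167×500 = 3.773 mm.
The walls prevent any net length change, so an axial force P (same in every segment) develops. Compatibility: P · Σ Lᵢ/(AᵢEᵢ) = δ_free.
The series flexibility is Σ Lᵢ/(AᵢEᵢ) = 650/(2075×112×10³) + 290/(2100×45×10³) + 500/(2100×113×10³) = 7.973×10⁻⁶ mm/N.
So P = 3.773 / 7.973×10⁻⁶ = 473.3 kN, compressive.
σ_{titanium alloy} = P / A = 473300 / 2100 = 225.4 MPa.

σ ≈ 225 MPa (compressive)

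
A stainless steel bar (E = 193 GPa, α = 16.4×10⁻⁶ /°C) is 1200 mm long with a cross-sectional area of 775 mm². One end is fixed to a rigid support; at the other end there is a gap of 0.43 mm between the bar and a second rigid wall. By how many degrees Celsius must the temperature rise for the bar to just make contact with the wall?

ΔT ≈ 21.8 °C

The gap closes when αΔT L = 0.43 mm, since the bar is still unstressed at that instant.
ΔT = 0.43 / (16.4×10⁻⁶ × 1200) = 21.85 °C.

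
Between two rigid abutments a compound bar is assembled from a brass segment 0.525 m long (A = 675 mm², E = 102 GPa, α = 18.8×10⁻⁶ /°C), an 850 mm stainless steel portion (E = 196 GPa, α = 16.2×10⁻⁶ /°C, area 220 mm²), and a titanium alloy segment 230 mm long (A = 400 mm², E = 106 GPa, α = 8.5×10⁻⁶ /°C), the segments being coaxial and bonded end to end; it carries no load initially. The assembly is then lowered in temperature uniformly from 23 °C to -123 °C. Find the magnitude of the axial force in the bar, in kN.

P ≈ 114 kN (tensile)

If the supports were absent, the total length change would be Σ αᵢΔT Lᵢ = 18.8×10⁻⁶×146×525 + 16.2×10⁻⁶×146×850 + 8.5×10⁻⁶×146×230 = 3.737 mm.
The walls prevent any net length change, so an axial force P (same in every segment) develops. Compatibility: P · Σ Lᵢ/(AᵢEᵢ) = δ_free.
The series flexibility is Σ Lᵢ/(AᵢEᵢ) = 525/(675×102×10³) + 850/(220×196×10³) + 230/(400×106×10³) = 3.276×10⁻⁵ mm/N.
Hence P = δ_free / Σ(L/AE) = 3.737/3.276×10⁻⁵ = 114.1 kN (tensile).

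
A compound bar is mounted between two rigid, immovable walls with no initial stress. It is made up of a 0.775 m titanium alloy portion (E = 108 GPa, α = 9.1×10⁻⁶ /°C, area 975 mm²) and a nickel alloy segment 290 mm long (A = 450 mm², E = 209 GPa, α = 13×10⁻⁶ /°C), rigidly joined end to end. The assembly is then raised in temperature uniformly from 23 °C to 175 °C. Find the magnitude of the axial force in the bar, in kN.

P ≈ 158 kN (compressive)

With the walls removed the bar would change length by δ_free = Σ αᵢΔT Lᵢ = 9.1×10⁻⁶×152×775 + 13×10⁻⁶×152×290 = 1.645 mm.
The walls prevent any net length change, so an axial force P (same in every segment) develops. Compatibility: P · Σ Lᵢ/(AᵢEᵢ) = δ_free.
The series flexibility is Σ Lᵢ/(AᵢEᵢ) = 775/(975×108×10³) + 290/(450×209×10³) = 1.044×10⁻⁵ mm/N.
So P = 1.645 / 1.044×10⁻⁵ = 157.5 kN, compressive.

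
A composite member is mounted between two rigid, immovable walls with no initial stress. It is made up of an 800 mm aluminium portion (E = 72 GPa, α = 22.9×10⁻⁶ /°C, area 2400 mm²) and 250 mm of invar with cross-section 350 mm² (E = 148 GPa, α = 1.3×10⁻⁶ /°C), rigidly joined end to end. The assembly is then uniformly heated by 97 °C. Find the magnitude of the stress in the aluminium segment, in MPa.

σ ≈ 79.7 MPa (compressive)

If the supports were absent, the total length change would be Σ αᵢΔT Lᵢ = 22.9×10⁻⁶×97×800 + 1.3×10⁻⁶×97×250 = 1.809 mm.
Since the ends are fixed, an axial force P builds up, equal in every segment, with P · Σ Lᵢ/(AᵢEᵢ) = δ_free.
Σ Lᵢ/(AᵢEᵢ) = 800/(2400×72×10³) + 250/(350×148×10³) = 9.456×10⁻⁶ mm/N.
P = 1.809 / 9.456×10⁻⁶ = 191300 N = 191.3 kN, compressive.
σ_{aluminium} = P / A = 191300 / 2400 = 79.69 MPa.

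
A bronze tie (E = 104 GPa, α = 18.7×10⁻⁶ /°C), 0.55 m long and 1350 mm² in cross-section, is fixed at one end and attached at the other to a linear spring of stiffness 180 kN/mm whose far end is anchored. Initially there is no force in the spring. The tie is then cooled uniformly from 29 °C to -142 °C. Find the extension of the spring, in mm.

δ ≈ 1.03 mm

Free thermal contraction: δ_free = αΔT L = 18.7×10⁻⁶ × 171 × 550 = 1.759 mm.
Let P be the tensile force in the spring. The tie extends elastically by PL/(AE) and the spring stretches by P/k; together these equal δ_free.
P [ L/(AE) + 1/k ] = δ_free → P [ 550/(1350×104×10³) + 1/(180×10³) ] = 1.759.
P = 1.759 / 9.473×10⁻⁶ = 185700 N.
Spring extension = P/k = 185700/(180×10³) = 1.031 mm.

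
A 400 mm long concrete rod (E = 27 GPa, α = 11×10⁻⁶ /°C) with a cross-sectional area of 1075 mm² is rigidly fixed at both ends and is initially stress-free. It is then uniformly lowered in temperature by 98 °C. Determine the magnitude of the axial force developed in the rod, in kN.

With zero net strain, σ = E·αΔT = 27 GPa × 11×10⁻⁶ × 98 = 29.11 MPa.
Then P = σA = 29.11 × 1075 mm² = 31.29 kN, tensile.

P ≈ 31.3 kN (tensile)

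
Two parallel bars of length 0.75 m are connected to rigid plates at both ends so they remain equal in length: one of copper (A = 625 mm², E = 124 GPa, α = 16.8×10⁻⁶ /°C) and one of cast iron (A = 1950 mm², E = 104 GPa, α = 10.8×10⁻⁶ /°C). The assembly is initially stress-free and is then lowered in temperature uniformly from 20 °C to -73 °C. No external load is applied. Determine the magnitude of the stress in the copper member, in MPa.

σ ≈ 50.1 MPa (tensile)

The copper has the larger α, so on cooling it would change length more than the cast iron if both were free. The rigid plates force a common final length, so the copper is put into tension and the cast iron into compression, with equal and opposite forces P (no external load).
Compatibility of the two members (thermal + elastic change equal): (α₁ − α₂)ΔT = P·[1/(A₁E₁) + 1/(A₂E₂)].
|α₁ − α₂|·ΔT = 6×10⁻⁶ × 93 = 0.000558.
1/(A₁E₁) + 1/(A₂E₂) = 1/(625×124×10³) + 1/(1950×104×10³) = 1.783×10⁻⁸ N⁻¹.
So P = 0.000558 / 1.783×10⁻⁸ = 31.29 kN.
σ_{copper} = P/A₁ = 31290/625 = 50.06 MPa, tensile.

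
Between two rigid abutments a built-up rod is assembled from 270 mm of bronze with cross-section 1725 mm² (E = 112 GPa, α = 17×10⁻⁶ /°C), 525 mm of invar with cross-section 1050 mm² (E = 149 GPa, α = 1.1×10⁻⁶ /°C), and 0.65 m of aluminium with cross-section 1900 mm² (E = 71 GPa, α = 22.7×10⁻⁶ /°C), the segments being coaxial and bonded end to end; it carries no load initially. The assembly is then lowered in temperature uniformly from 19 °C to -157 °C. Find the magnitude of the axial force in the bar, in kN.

P ≈ 366 kN (tensile)

If the supports were absent, the total length change would be Σ αᵢΔT Lᵢ = 17×10⁻⁶×176×270 + 1.1×10⁻⁶×176×525 + 22.7×10⁻⁶×176×650 = 3.506 mm.
Since the ends are fixed, an axial force P builds up, equal in every segment, with P · Σ Lᵢ/(AᵢEᵢ) = δ_free.
The series flexibility is Σ Lᵢ/(AᵢEᵢ) = 270/(1725×112×10³) + 525/(1050×149×10³) + 650/(1900×71×10³) = 9.572×10⁻⁶ mm/N.
Hence P = δ_free / Σ(L/AE) = 3.506/9.572×10⁻⁶ = 366.3 kN (tensile).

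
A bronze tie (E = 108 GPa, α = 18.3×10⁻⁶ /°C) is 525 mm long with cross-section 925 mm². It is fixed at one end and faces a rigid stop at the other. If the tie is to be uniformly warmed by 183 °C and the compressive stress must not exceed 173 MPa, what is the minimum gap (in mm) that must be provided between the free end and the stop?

Free expansion if unrestrained: δ_free = αΔT L = 18.3×10⁻⁶ × 183 × 525 = 1.758 mm.
A stress of 173 MPa corresponds to the wall pushing the tie back by σL/E = 173×525/(108×10³) = 0.841 mm.
The gap must absorb the remainder: g_min = 1.758 − 0.841 = 0.9172 mm.

g ≈ 0.917 mm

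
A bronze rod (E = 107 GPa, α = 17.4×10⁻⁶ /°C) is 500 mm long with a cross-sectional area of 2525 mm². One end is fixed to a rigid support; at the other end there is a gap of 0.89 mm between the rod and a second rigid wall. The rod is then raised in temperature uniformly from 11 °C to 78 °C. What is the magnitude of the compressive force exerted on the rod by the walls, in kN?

P ≈ 0 kN

Free thermal elongation = αΔT L = 17.4×10⁻⁶ × 67 × 500 = 0.5829 mm.
Since δ_free = 0.583 mm is less than the 0.89 mm gap, the rod never touches the wall. No axial force develops.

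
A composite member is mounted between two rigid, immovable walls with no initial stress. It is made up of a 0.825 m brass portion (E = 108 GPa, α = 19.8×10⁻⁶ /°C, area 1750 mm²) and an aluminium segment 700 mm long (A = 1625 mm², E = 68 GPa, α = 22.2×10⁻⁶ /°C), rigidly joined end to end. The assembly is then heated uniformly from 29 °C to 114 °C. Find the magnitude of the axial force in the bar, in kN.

If the supports were absent, the total length change would be Σ αᵢΔT Lᵢ = 19.8×10⁻⁶×85×825 + 22.2×10⁻⁶×85×700 = 2.709 mm.
The walls prevent any net length change, so an axial force P (same in every segment) develops. Compatibility: P · Σ Lᵢ/(AᵢEᵢ) = δ_free.
Σ Lᵢ/(AᵢEᵢ) = 825/(1750×108×10³) + 700/(1625×68×10³) = 1.07×10⁻⁵ mm/N.
Hence P = δ_free / Σ(L/AE) = 2.709/1.07×10⁻⁵ = 253.2 kN (compressive).

P ≈ 253 kN (compressive)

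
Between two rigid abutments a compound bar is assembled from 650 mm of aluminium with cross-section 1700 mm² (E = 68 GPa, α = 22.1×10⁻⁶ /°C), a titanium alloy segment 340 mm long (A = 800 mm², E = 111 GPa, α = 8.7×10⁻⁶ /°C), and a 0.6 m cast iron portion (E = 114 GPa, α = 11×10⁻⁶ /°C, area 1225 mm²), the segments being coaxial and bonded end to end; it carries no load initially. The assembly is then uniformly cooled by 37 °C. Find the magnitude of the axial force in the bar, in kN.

If the supports were absent, the total length change would be Σ αᵢΔT Lᵢ = 22.1×10⁻⁶×37×650 + 8.7×10⁻⁶×37×340 + 11×10⁻⁶×37×600 = 0.8852 mm.
The walls prevent any net length change, so an axial force P (same in every segment) develops. Compatibility: P · Σ Lᵢ/(AᵢEᵢ) = δ_free.
Σ Lᵢ/(AᵢEᵢ) = 650/(1700×68×10³) + 340/(800×111×10³) + 600/(1225×114×10³) = 1.375×10⁻⁵ mm/N.
P = 0.8852 / 1.375×10⁻⁵ = 64380 N = 64.38 kN, tensile.

P ≈ 64.4 kN (tensile)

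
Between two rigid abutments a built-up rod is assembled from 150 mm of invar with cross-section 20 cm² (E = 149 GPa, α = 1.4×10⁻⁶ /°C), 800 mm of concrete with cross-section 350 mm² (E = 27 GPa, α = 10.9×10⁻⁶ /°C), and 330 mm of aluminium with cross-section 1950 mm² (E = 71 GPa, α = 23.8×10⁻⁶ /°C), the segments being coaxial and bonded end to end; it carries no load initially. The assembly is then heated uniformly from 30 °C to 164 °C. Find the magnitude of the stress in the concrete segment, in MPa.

If the supports were absent, the total length change would be Σ αᵢΔT Lᵢ = 1.4×10⁻⁶×134×150 + 10.9×10⁻⁶×134×800 + 23.8×10⁻⁶×134×330 = 2.249 mm.
The walls prevent any net length change, so an axial force P (same in every segment) develops. Compatibility: P · Σ Lᵢ/(AᵢEᵢ) = δ_free.
The series flexibility is Σ Lᵢ/(AᵢEᵢ) = 150/(2000×149×10³) + 800/(350×27×10³) + 330/(1950×71×10³) = 8.754×10⁻⁵ mm/N.
Hence P = δ_free / Σ(L/AE) = 2.249/8.754×10⁻⁵ = 25.69 kN (compressive).
σ_{concrete} = P / A = 25690 / 350 = 73.4 MPa.

σ ≈ 73.4 MPa (compressive)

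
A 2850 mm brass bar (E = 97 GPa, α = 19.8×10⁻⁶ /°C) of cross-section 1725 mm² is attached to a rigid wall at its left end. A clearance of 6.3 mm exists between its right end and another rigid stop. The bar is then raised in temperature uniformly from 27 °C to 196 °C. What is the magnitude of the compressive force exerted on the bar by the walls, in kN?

Unrestrained expansion: δ_free = αΔT L = 19.8×10⁻⁶ × 169 × 2850 = 9.537 mm.
After closing the 6.3 mm clearance, 9.537 − 6.3 = 3.237 mm of expansion remains to be suppressed by the wall.
That suppressed elongation corresponds to σ = E·Δ/L = 97×10³ × 3.237/2850 = 110.2 MPa.
Force on the wall = σA = 110.2 × 1725 mm² = 190 kN.

P ≈ 190 kN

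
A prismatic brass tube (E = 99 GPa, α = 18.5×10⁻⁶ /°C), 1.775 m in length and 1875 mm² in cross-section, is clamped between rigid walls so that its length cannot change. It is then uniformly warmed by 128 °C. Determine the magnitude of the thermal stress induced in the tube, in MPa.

σ ≈ 234 MPa (compressive)

The supports are rigid, so the total axial strain is zero. The restrained thermal strain is ε = αΔT = 18.5×10⁻⁶ × 128 = 2368×10⁻⁶.
Hence σ = E·αΔT = 99×10³ × 2368×10⁻⁶ = 234.4 MPa, compressive.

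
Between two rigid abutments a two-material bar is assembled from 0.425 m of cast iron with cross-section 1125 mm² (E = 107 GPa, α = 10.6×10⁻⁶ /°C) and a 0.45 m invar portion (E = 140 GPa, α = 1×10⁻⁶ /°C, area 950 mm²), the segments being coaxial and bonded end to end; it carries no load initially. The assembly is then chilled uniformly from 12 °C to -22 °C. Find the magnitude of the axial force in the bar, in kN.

P ≈ 24.4 kN (tensile)

With the walls removed the bar would change length by δ_free = Σ αᵢΔT Lᵢ = 10.6×10⁻⁶×34×425 + 1×10⁻⁶×34×450 = 0.1685 mm.
The rigid supports impose zero overall length change; the single axial force P common to all segments must satisfy P Σ Lᵢ/(AᵢEᵢ) = δ_free.
The series flexibility is Σ Lᵢ/(AᵢEᵢ) = 425/(1125×107×10³) + 450/(950×140×10³) = 6.914×10⁻⁶ mm/N.
Hence P = δ_free / Σ(L/AE) = 0.1685/6.914×10⁻⁶ = 24.37 kN (tensile).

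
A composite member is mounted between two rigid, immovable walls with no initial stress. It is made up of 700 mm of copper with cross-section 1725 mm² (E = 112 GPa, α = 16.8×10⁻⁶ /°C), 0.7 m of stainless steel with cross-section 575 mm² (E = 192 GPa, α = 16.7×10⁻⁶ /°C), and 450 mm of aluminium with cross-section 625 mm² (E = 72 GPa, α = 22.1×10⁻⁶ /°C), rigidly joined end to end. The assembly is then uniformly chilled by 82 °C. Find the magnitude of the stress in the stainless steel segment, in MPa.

Free thermal contraction of the whole bar: Σ αᵢΔT Lᵢ = 16.8×10⁻⁶×82×700 + 16.7×10⁻⁶×82×700 + 22.1×10⁻⁶×82×450 = 2.738 mm.
The walls prevent any net length change, so an axial force P (same in every segment) develops. Compatibility: P · Σ Lᵢ/(AᵢEᵢ) = δ_free.
The series flexibility is Σ Lᵢ/(AᵢEᵢ) = 700/(1725×112×10³) + 700/(575×192×10³) + 450/(625×72×10³) = 1.996×10⁻⁵ mm/N.
So P = 2.738 / 1.996×10⁻⁵ = 137.2 kN, tensile.
σ_{stainless steel} = P / A = 137200 / 575 = 238.6 MPa.

σ ≈ 239 MPa (tensile)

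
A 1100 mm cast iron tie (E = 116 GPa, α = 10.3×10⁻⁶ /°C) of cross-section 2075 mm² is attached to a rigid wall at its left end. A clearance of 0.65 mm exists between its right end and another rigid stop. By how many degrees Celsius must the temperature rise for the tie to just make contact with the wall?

The gap closes when αΔT L = 0.65 mm, since the tie is still unstressed at that instant.
ΔT = 0.65 / (10.3×10⁻⁶ × 1100) = 57.37 °C.

ΔT ≈ 57.4 °C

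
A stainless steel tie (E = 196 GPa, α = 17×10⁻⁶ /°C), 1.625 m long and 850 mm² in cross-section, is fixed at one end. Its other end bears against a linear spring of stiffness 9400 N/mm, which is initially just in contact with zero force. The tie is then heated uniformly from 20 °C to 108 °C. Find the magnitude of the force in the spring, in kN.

P ≈ 20.9 kN

If the spring were absent the tie would lengthen by αΔT L = 17×10⁻⁶ × 88 × 1625 = 2.431 mm.
Let P be the compressive force at the spring. The tie shortens elastically by PL/(AE) and the spring compresses by P/k; together these equal δ_free.
So P = δ_free / [L/(AE) + 1/k] = 2.431 / [ 1625/(850×196×10³) + 1/(9400) ].
P = 2.431 / 0.0001161 = 20930 N.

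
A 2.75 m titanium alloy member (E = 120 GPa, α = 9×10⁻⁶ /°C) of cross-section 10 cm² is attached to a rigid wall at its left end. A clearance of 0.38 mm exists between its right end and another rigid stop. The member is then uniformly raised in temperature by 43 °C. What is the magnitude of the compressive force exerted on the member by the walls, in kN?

P ≈ 29.9 kN

If the wall were absent the member would grow by αΔT L = 9×10⁻⁶ × 43 × 2750 = 1.064 mm.
After closing the 0.38 mm clearance, 1.064 − 0.38 = 0.6843 mm of expansion remains to be suppressed by the wall.
So σ = E(δ_free − g)/L = 120×10³ × 0.6843/2750 = 29.86 MPa.
Force on the wall = σA = 29.86 × 1000 mm² = 29.86 kN.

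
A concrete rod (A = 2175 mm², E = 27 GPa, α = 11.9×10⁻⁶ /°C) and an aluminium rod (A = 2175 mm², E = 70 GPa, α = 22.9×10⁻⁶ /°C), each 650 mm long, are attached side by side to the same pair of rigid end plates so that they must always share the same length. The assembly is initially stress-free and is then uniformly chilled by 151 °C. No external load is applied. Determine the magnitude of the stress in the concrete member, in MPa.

Equilibrium of a rigid end plate with no external load gives equal and opposite internal forces ±P in the two members. Since α_{aluminium} > α_{concrete}, cooling drives the aluminium into tension and the concrete into compression.
Setting the final lengths equal and cancelling L: (α₁ − α₂)ΔT = P/(A₁E₁) + P/(A₂E₂).
|α₁ − α₂|·ΔT = 11×10⁻⁶ × 151 = 0.001661.
1/(A₁E₁) + 1/(A₂E₂) = 1/(2175×27×10³) + 1/(2175×70×10³) = 2.36×10⁻⁸ N⁻¹.
So P = 0.001661 / 2.36×10⁻⁸ = 70.39 kN.
σ_{concrete} = P/A₁ = 70390/2175 = 32.36 MPa, compressive.

σ ≈ 32.4 MPa (compressive)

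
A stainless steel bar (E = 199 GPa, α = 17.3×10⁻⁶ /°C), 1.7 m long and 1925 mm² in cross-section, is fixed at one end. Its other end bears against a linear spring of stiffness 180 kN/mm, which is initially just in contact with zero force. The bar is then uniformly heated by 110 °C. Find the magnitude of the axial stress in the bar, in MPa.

If the spring were absent the bar would lengthen by αΔT L = 17.3×10⁻⁶ × 110 × 1700 = 3.235 mm.
With a force P in the spring, the elastic change of the bar is PL/(AE) and that of the spring is P/k; compatibility requires their sum to equal δ_free.
So P = δ_free / [L/(AE) + 1/k] = 3.235 / [ 1700/(1925×199×10³) + 1/(180×10³) ].
P = 3.235 / 9.993×10⁻⁶ = 323700 N.
σ = P/A = 323700/1925 = 168.2 MPa.

σ ≈ 168 MPa (compressive)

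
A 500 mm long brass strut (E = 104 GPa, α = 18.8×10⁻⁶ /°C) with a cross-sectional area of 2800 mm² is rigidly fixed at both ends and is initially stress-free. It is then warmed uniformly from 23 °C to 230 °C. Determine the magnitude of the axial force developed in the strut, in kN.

P ≈ 1130 kN (compressive)

Full restraint means ε = 0, so the stress is σ = EαΔT = 104×10³ × 18.8×10⁻⁶ × 207 = 404.7 MPa.
Then P = σA = 404.7 × 2800 mm² = 1133 kN, compressive.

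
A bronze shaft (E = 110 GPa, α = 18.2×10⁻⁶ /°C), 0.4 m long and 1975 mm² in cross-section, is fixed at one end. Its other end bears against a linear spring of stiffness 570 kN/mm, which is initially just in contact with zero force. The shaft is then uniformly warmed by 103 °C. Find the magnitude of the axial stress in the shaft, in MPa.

σ ≈ 106 MPa (compressive)

If the spring were absent the shaft would lengthen by αΔT L = 18.2×10⁻⁶ × 103 × 400 = 0.7498 mm.
With a force P in the spring, the elastic change of the shaft is PL/(AE) and that of the spring is P/k; compatibility requires their sum to equal δ_free.
So P = δ_free / [L/(AE) + 1/k] = 0.7498 / [ 400/(1975×110×10³) + 1/(570×10³) ].
P = 0.7498 / 3.596×10⁻⁶ = 208500 N.
σ = P/A = 208500/1975 = 105.6 MPa.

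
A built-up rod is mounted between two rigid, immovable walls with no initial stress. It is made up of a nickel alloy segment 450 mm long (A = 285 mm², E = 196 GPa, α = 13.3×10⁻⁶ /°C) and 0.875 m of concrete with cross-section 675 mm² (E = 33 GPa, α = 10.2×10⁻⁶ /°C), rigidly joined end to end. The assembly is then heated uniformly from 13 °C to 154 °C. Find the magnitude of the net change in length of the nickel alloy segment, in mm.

|ΔL| ≈ 0.486 mm

Free thermal expansion of the whole bar: Σ αᵢΔT Lᵢ = 13.3×10⁻⁶×141×450 + 10.2×10⁻⁶×141×875 = 2.102 mm.
Since the ends are fixed, an axial force P builds up, equal in every segment, with P · Σ Lᵢ/(AᵢEᵢ) = δ_free.
Σ Lᵢ/(AᵢEᵢ) = 450/(285×196×10³) + 875/(675×33×10³) = 4.734×10⁻⁵ mm/N.
P = 2.102 / 4.734×10⁻⁵ = 44410 N = 44.41 kN, compressive.
For the nickel alloy segment, free thermal change = 13.3×10⁻⁶×141×450 = 0.8439 mm and elastic change from P = 44410×450/(285×196×10³) = 0.3578 mm; these oppose, so the net change is 0.486 mm (segment lengthens).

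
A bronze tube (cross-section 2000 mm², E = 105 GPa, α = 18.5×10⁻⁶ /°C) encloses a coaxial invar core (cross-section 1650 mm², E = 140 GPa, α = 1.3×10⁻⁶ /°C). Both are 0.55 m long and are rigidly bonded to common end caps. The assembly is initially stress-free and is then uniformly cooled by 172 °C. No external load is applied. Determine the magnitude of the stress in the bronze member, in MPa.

σ ≈ 163 MPa (tensile)

Equilibrium of a rigid end plate with no external load gives equal and opposite internal forces ±P in the two members. Since α_{bronze} > α_{invar}, cooling drives the bronze into tension and the invar into compression.
Setting the final lengths equal and cancelling L: (α₁ − α₂)ΔT = P/(A₁E₁) + P/(A₂E₂).
|α₁ − α₂|·ΔT = 17.2×10⁻⁶ × 172 = 0.002958.
1/(A₁E₁) + 1/(A₂E₂) = 1/(2000×105×10³) + 1/(1650×140×10³) = 9.091×10⁻⁹ N⁻¹.
So P = 0.002958 / 9.091×10⁻⁹ = 325.4 kN.
σ_{bronze} = P/A₁ = 325400/2000 = 162.7 MPa, tensile.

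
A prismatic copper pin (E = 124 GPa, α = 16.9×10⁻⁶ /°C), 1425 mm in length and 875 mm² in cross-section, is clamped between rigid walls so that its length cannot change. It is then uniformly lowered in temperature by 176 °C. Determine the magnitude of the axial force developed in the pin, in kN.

P ≈ 323 kN (tensile)

The ends cannot move, so σ = EαΔT = 124×10³ × 16.9×10⁻⁶ × 176 = 368.8 MPa.
Then P = σA = 368.8 × 875 mm² = 322.7 kN, tensile.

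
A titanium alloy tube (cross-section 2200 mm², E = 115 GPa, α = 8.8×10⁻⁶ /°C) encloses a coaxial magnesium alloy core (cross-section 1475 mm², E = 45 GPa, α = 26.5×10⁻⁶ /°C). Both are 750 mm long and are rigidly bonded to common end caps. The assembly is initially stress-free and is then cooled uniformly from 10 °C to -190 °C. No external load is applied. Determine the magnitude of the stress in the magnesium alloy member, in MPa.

Equilibrium of a rigid end plate with no external load gives equal and opposite internal forces ±P in the two members. Since α_{magnesium alloy} > α_{titanium alloy}, cooling drives the magnesium alloy into tension and the titanium alloy into compression.
Compatibility of the two members (thermal + elastic change equal): (α₁ − α₂)ΔT = P·[1/(A₁E₁) + 1/(A₂E₂)].
|α₁ − α₂|·ΔT = 17.7×10⁻⁶ × 200 = 0.00354.
1/(A₁E₁) + 1/(A₂E₂) = 1/(2200×115×10³) + 1/(1475×45×10³) = 1.902×10⁻⁸ N⁻¹.
So P = 0.00354 / 1.902×10⁻⁸ = 186.1 kN.
σ_{magnesium alloy} = P/A₂ = 186100/1475 = 126.2 MPa, tensile.

σ ≈ 126 MPa (tensile)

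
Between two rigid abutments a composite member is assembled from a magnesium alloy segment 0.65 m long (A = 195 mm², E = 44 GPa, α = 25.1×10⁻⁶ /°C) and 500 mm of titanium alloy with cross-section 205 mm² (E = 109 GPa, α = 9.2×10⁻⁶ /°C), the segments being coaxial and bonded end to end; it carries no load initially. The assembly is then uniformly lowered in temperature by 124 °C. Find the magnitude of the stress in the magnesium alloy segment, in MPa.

With the walls removed the bar would change length by δ_free = Σ αᵢΔT Lᵢ = 25.1×10⁻⁶×124×650 + 9.2×10⁻⁶×124×500 = 2.593 mm.
Since the ends are fixed, an axial force P builds up, equal in every segment, with P · Σ Lᵢ/(AᵢEᵢ) = δ_free.
The series flexibility is Σ Lᵢ/(AᵢEᵢ) = 650/(195×44×10³) + 500/(205×109×10³) = 9.813×10⁻⁵ mm/N.
So P = 2.593 / 9.813×10⁻⁵ = 26.43 kN, tensile.
σ_{magnesium alloy} = P / A = 26430 / 195 = 135.5 MPa.

σ ≈ 136 MPa (tensile)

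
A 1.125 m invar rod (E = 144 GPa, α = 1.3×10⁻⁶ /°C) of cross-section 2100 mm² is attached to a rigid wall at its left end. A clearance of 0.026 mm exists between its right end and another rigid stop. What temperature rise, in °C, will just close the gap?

ΔT ≈ 17.8 °C

Contact occurs when the free expansion equals the gap: αΔT L = 0.026 mm.
ΔT = 0.026 / (1.3×10⁻⁶ × 1125) = 17.78 °C.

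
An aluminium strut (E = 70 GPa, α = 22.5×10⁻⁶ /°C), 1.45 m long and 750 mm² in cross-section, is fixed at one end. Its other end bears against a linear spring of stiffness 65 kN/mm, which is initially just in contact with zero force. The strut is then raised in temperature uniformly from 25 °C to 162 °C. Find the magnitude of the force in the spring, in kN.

If the spring were absent the strut would lengthen by αΔT L = 22.5×10⁻⁶ × 137 × 1450 = 4.47 mm.
With a force P in the spring, the elastic change of the strut is PL/(AE) and that of the spring is P/k; compatibility requires their sum to equal δ_free.
So P = δ_free / [L/(AE) + 1/k] = 4.47 / [ 1450/(750×70×10³) + 1/(65×10³) ].
P = 4.47 / 4.3×10⁻⁵ = 103900 N.

P ≈ 104 kN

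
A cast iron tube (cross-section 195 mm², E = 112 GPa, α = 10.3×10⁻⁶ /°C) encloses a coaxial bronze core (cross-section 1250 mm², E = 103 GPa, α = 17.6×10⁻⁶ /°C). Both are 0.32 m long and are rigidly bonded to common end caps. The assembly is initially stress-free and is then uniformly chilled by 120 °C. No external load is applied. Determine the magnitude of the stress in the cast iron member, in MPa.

σ ≈ 83.9 MPa (compressive)

The bronze has the larger α, so on cooling it would change length more than the cast iron if both were free. The rigid plates force a common final length, so the bronze is put into tension and the cast iron into compression, with equal and opposite forces P (no external load).
Setting the final lengths equal and cancelling L: (α₁ − α₂)ΔT = P/(A₁E₁) + P/(A₂E₂).
|α₁ − α₂|·ΔT = 7.3×10⁻⁶ × 120 = 0.000876.
1/(A₁E₁) + 1/(A₂E₂) = 1/(195×112×10³) + 1/(1250×103×10³) = 5.355×10⁻⁸ N⁻¹.
P = 0.000876 / 5.355×10⁻⁸ = 16360 N = 16.36 kN.
σ_{cast iron} = P/A₁ = 16360/195 = 83.88 MPa, compressive.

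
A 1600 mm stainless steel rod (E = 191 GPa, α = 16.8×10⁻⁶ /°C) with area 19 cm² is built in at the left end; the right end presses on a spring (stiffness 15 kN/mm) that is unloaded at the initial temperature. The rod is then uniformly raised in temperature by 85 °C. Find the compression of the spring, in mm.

δ ≈ 2.14 mm

Free thermal expansion: δ_free = αΔT L = 16.8×10⁻⁶ × 85 × 1600 = 2.285 mm.
Let P be the compressive force at the spring. The rod shortens elastically by PL/(AE) and the spring compresses by P/k; together these equal δ_free.
P [ L/(AE) + 1/k ] = δ_free → P [ 1600/(1900×191×10³) + 1/(15×10³) ] = 2.285.
P = 2.285 / 7.108×10⁻⁵ = 32150 N.
Spring compression = P/k = 32150/(15×10³) = 2.143 mm.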